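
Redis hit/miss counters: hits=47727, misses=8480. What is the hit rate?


Formula: hit rate = hits / (hits + misses) * 100
hit rate = 47727 / (47727 + 8480) * 100
hit rate = 47727 / 56207 * 100
hit rate = 84.91%

84.91%


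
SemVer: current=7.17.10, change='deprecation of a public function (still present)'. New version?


Current: 7.17.10
Change category: 'deprecation of a public function (still present)' → minor bump
SemVer rule: minor bump → increment MINOR, reset PATCH to 0 (MAJOR unchanged)
New: 7.18.0

7.18.0


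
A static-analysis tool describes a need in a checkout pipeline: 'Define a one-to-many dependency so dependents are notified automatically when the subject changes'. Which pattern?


This matches the Observer pattern

Observer


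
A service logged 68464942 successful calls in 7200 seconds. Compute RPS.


Formula: throughput = requests / seconds
throughput = 68464942 / 7200
throughput = 9509.02 requests/second

9509.02 requests/second


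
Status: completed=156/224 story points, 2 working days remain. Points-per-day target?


Formula: Required rate = Remaining points / Days left
Remaining = 224 - 156 = 68 points
Required rate = 68 / 2 = 34.0 points/day

34.0 points/day


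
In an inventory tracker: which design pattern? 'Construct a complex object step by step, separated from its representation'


This matches the Builder pattern

Builder


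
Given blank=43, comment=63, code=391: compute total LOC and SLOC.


Total LOC = blank + comment + code
Total LOC = 43 + 63 + 391 = 497
SLOC (source only) = code = 391

Total LOC: 497, SLOC: 391


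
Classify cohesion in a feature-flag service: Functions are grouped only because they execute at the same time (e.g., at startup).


Reasoning: Related by timing only
Type: Temporal cohesion

Temporal cohesion


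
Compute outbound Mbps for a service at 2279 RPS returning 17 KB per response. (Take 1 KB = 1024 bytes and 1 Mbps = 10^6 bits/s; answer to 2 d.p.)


Formula: Mbps = payload_bytes * RPS * 8 / 1e6
Payload per request = 17 KB = 17 * 1024 = 17408 bytes
Total bytes/sec = 17408 * 2279 = 39672832
Total bits/sec = 39672832 * 8 = 317382656
Mbps = 317382656 / 1e6 = 317.38

317.38 Mbps


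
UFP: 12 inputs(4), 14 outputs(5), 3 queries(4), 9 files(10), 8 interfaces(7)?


UFP = EI*4 + EO*5 + EQ*4 + ILF*10 + EIF*7
UFP = 12*4 + 14*5 + 3*4 + 9*10 + 8*7
UFP = 48 + 70 + 12 + 90 + 56
UFP = 276

276


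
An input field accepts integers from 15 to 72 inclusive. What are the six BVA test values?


Range: [15, 72]
Boundaries: just below min, min, min+1, max-1, max, just above max
Values: [14, 15, 16, 71, 72, 73]

[14, 15, 16, 71, 72, 73]


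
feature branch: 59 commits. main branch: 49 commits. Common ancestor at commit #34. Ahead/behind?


Common ancestor: commit #34
feature commits after divergence: 59 - 34 = 25
main commits after divergence: 49 - 34 = 15
feature is 25 commits ahead of main
main is 15 commits ahead of feature

feature ahead: 25, main ahead: 15


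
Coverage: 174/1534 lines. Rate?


Coverage = covered / total * 100
Coverage = 174 / 1534 * 100
Coverage = 11.34%

11.34%


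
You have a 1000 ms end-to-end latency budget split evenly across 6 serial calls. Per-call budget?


Formula: per_stage = total_budget / stages
per_stage = 1000 / 6
per_stage = 166.67 ms

166.67 ms


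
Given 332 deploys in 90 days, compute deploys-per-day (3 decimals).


Formula: deployments per day = releases / days
= 332 / 90
= 3.689 deploys/day
(equivalently, 25.82 deploys/week)

3.689 deploys/day


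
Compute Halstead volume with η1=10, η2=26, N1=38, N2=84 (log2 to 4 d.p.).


Formula: V = N * log2(η), where N = N1 + N2 and η = η1 + η2
η = 10 + 26 = 36
N = 38 + 84 = 122
log2(36) ≈ 5.1699
V = 122 * 5.1699 = 630.73

630.73


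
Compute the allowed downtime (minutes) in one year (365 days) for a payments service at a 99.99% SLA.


Formula: allowed downtime = period * (100 - SLA) / 100
Period (year (365 days)) = 525600 minutes
Unavailability fraction = (100 - 99.99) / 100
Allowed downtime = 525600 * (100 - 99.99) / 100
Allowed downtime = 52.56 minutes

52.56 minutes


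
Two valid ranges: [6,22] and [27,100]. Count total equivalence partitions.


Valid ranges: [6,22] and [27,100]
Class 1: x < 6 — invalid
Class 2: 6 ≤ x ≤ 22 — valid
Class 3: 22 < x < 27 — invalid (gap between ranges)
Class 4: 27 ≤ x ≤ 100 — valid
Class 5: x > 100 — invalid
Total equivalence classes: 5

5 equivalence classes


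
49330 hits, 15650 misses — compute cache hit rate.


Formula: hit rate = hits / (hits + misses) * 100
hit rate = 49330 / (49330 + 15650) * 100
hit rate = 49330 / 64980 * 100
hit rate = 75.92%

75.92%


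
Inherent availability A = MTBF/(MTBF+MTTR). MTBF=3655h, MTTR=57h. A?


Availability = MTBF / (MTBF + MTTR)
Availability = 3655 / (3655 + 57)
Availability = 3655 / 3712
Availability = 98.4644%

98.4644%


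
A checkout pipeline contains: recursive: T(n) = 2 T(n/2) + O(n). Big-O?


Reasoning: master theorem case 2 (merge-sort recurrence)
Complexity: O(n log n)

O(n log n)


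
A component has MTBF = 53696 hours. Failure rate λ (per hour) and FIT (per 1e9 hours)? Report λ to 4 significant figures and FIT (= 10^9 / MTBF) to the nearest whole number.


Formula: λ = 1 / MTBF; FIT = λ × 1e9 = 1e9 / MTBF
λ = 1 / 53696 ≈ 1.862e-05 failures/hour
FIT = 1e9 / 53696 ≈ 18623 failures per 1e9 hours (nearest whole number)

λ = 1.862e-05 /h, FIT = 18623


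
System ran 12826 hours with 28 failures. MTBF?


Formula: MTBF = Total operating time / Number of failures
MTBF = 12826 / 28
MTBF = 458.07 hours

458.07 hours


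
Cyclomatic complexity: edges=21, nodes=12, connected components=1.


Formula: V(G) = E - N + 2P
V(G) = 21 - 12 + 2*1
V(G) = 9 + 2
V(G) = 11

11


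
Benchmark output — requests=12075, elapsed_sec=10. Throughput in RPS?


Formula: throughput = requests / seconds
throughput = 12075 / 10
throughput = 1207.5 requests/second

1207.5 requests/second


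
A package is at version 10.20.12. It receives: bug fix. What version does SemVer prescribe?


Current: 10.20.12
Change category: 'bug fix' → patch bump
SemVer rule: patch bump → increment PATCH (MAJOR and MINOR unchanged)
New: 10.20.13

10.20.13


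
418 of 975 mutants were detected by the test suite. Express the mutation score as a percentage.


Mutation score = killed / total * 100
Mutation score = 418 / 975 * 100
Mutation score = 42.87%

42.87%


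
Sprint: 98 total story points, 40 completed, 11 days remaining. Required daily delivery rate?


Formula: Required rate = Remaining points / Days left
Remaining = 98 - 40 = 58 points
Required rate = 58 / 11 = 5.27 points/day

5.27 points/day


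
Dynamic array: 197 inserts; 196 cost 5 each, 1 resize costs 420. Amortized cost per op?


Formula: Amortized cost = Total cost / Operations
Total cost = (196 * 5) + (1 * 420)
Total cost = 980 + 420 = 1400
Amortized = 1400 / 197 = 7.1066

7.1066


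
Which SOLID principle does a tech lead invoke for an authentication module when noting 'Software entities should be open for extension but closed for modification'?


This describes the Open/Closed Principle (OCP)

Open/Closed Principle (OCP)


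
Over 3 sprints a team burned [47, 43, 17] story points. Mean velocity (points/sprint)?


Formula: Avg velocity = Total points / Number of sprints
Points: [47, 43, 17]
Sum = 47 + 43 + 17 = 107
Avg velocity = 107 / 3 = 35.67 points/sprint

35.67 points/sprint


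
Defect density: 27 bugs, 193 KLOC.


Defect density = defects / KLOC
Defect density = 27 / 193
Defect density = 0.14 defects/KLOC

0.14 defects/KLOC


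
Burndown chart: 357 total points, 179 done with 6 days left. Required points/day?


Formula: Required rate = Remaining points / Days left
Remaining = 357 - 179 = 178 points
Required rate = 178 / 6 = 29.67 points/day

29.67 points/day


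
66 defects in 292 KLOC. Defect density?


Defect density = defects / KLOC
Defect density = 66 / 292
Defect density = 0.226 defects/KLOC

0.226 defects/KLOC


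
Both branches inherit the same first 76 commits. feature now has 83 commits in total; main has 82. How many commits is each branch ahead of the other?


Common ancestor: commit #76
feature commits after divergence: 83 - 76 = 7
main commits after divergence: 82 - 76 = 6
feature is 7 commits ahead of main
main is 6 commits ahead of feature

feature ahead: 7, main ahead: 6


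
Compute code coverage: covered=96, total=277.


Coverage = covered / total * 100
Coverage = 96 / 277 * 100
Coverage = 34.66%

34.66%


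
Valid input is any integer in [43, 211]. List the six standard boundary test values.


Range: [43, 211]
Boundaries: just below min, min, min+1, max-1, max, just above max
Values: [42, 43, 44, 210, 211, 212]

[42, 43, 44, 210, 211, 212]


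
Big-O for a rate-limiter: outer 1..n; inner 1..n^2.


Reasoning: n times n^2
Complexity: O(n^3)

O(n^3)


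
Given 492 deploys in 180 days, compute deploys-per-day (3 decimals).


Formula: deployments per day = releases / days
= 492 / 180
= 2.733 deploys/day
(equivalently, 19.13 deploys/week)

2.733 deploys/day


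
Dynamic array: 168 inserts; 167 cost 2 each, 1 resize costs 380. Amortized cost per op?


Formula: Amortized cost = Total cost / Operations
Total cost = (167 * 2) + (1 * 380)
Total cost = 334 + 380 = 714
Amortized = 714 / 168 = 4.25

4.25


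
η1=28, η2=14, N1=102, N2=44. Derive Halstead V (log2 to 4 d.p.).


Formula: V = N * log2(η), where N = N1 + N2 and η = η1 + η2
η = 28 + 14 = 42
N = 102 + 44 = 146
log2(42) ≈ 5.3923
V = 146 * 5.3923 = 787.28

787.28


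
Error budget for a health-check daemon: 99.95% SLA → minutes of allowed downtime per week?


Formula: allowed downtime = period * (100 - SLA) / 100
Period (week) = 10080 minutes
Unavailability fraction = (100 - 99.95) / 100
Allowed downtime = 10080 * (100 - 99.95) / 100
Allowed downtime = 5.04 minutes

5.04 minutes


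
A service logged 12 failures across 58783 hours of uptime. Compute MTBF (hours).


Formula: MTBF = Total operating time / Number of failures
MTBF = 58783 / 12
MTBF = 4898.58 hours

4898.58 hours


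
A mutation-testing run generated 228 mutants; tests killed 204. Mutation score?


Mutation score = killed / total * 100
Mutation score = 204 / 228 * 100
Mutation score = 89.47%

89.47%


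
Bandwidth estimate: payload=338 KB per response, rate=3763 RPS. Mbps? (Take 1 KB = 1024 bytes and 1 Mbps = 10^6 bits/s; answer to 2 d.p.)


Formula: Mbps = payload_bytes * RPS * 8 / 1e6
Payload per request = 338 KB = 338 * 1024 = 346112 bytes
Total bytes/sec = 346112 * 3763 = 1302419456
Total bits/sec = 1302419456 * 8 = 10419355648
Mbps = 10419355648 / 1e6 = 10419.36

10419.36 Mbps


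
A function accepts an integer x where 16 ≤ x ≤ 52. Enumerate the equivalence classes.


Valid range: [16, 52]
Class 1: x < 16 — invalid
Class 2: 16 ≤ x ≤ 52 — valid
Class 3: x > 52 — invalid
Total equivalence classes: 3

3 equivalence classes


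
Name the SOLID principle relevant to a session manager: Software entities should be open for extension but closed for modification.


This describes the Open/Closed Principle (OCP)

Open/Closed Principle (OCP)


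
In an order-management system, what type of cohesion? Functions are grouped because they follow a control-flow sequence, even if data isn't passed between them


Reasoning: Grouped by order of execution within a routine, not by data flow
Type: Procedural cohesion

Procedural cohesion


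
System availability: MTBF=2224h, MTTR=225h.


Availability = MTBF / (MTBF + MTTR)
Availability = 2224 / (2224 + 225)
Availability = 2224 / 2449
Availability = 90.8126%

90.8126%


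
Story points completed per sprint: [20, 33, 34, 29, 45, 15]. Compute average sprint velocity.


Formula: Avg velocity = Total points / Number of sprints
Points: [20, 33, 34, 29, 45, 15]
Sum = 20 + 33 + 34 + 29 + 45 + 15 = 176
Avg velocity = 176 / 6 = 29.33 points/sprint

29.33 points/sprint


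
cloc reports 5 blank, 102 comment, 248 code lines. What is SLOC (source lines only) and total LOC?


Total LOC = blank + comment + code
Total LOC = 5 + 102 + 248 = 355
SLOC (source only) = code = 248

Total LOC: 355, SLOC: 248


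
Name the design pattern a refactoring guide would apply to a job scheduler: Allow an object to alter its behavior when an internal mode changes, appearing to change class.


This matches the State pattern

State


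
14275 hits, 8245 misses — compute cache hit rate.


Formula: hit rate = hits / (hits + misses) * 100
hit rate = 14275 / (14275 + 8245) * 100
hit rate = 14275 / 22520 * 100
hit rate = 63.39%

63.39%


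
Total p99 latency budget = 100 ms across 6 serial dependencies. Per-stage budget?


Formula: per_stage = total_budget / stages
per_stage = 100 / 6
per_stage = 16.67 ms

16.67 ms


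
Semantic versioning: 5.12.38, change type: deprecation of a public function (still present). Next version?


Current: 5.12.38
Change category: 'deprecation of a public function (still present)' → minor bump
SemVer rule: minor bump → increment MINOR, reset PATCH to 0 (MAJOR unchanged)
New: 5.13.0

5.13.0


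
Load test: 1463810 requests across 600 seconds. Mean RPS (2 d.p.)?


Formula: throughput = requests / seconds
throughput = 1463810 / 600
throughput = 2439.68 requests/second

2439.68 requests/second


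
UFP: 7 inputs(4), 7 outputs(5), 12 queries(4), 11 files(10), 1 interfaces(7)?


UFP = EI*4 + EO*5 + EQ*4 + ILF*10 + EIF*7
UFP = 7*4 + 7*5 + 12*4 + 11*10 + 1*7
UFP = 28 + 35 + 48 + 110 + 7
UFP = 228

228


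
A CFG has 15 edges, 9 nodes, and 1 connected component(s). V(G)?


Formula: V(G) = E - N + 2P
V(G) = 15 - 9 + 2*1
V(G) = 6 + 2
V(G) = 8

8


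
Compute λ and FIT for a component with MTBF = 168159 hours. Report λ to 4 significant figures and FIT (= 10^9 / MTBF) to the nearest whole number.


Formula: λ = 1 / MTBF; FIT = λ × 1e9 = 1e9 / MTBF
λ = 1 / 168159 ≈ 5.947e-06 failures/hour
FIT = 1e9 / 168159 ≈ 5947 failures per 1e9 hours (nearest whole number)

λ = 5.947e-06 /h, FIT = 5947


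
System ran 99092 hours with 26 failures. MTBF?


Formula: MTBF = Total operating time / Number of failures
MTBF = 99092 / 26
MTBF = 3811.23 hours

3811.23 hours


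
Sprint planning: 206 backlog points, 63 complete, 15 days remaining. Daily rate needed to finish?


Formula: Required rate = Remaining points / Days left
Remaining = 206 - 63 = 143 points
Required rate = 143 / 15 = 9.53 points/day

9.53 points/day


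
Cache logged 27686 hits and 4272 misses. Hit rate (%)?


Formula: hit rate = hits / (hits + misses) * 100
hit rate = 27686 / (27686 + 4272) * 100
hit rate = 27686 / 31958 * 100
hit rate = 86.63%

86.63%


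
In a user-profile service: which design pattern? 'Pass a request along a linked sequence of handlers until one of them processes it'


This matches the Chain of Responsibility pattern

Chain of Responsibility


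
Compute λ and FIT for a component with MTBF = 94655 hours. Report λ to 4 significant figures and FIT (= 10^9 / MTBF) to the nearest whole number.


Formula: λ = 1 / MTBF; FIT = λ × 1e9 = 1e9 / MTBF
λ = 1 / 94655 ≈ 1.056e-05 failures/hour
FIT = 1e9 / 94655 ≈ 10565 failures per 1e9 hours (nearest whole number)

λ = 1.056e-05 /h, FIT = 10565


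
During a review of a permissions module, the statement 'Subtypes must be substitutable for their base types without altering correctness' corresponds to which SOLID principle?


This describes the Liskov Substitution Principle (LSP)

Liskov Substitution Principle (LSP)


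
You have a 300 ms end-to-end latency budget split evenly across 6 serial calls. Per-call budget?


Formula: per_stage = total_budget / stages
per_stage = 300 / 6
per_stage = 50.0 ms

50.0 ms


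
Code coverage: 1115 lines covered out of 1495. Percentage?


Coverage = covered / total * 100
Coverage = 1115 / 1495 * 100
Coverage = 74.58%

74.58%


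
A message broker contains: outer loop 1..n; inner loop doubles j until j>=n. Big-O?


Reasoning: linear outer times logarithmic inner
Complexity: O(n log n)

O(n log n)


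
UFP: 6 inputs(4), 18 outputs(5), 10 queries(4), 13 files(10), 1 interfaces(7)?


UFP = EI*4 + EO*5 + EQ*4 + ILF*10 + EIF*7
UFP = 6*4 + 18*5 + 10*4 + 13*10 + 1*7
UFP = 24 + 90 + 40 + 130 + 7
UFP = 291

291


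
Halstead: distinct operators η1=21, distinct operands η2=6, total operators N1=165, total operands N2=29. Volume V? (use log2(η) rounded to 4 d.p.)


Formula: V = N * log2(η), where N = N1 + N2 and η = η1 + η2
η = 21 + 6 = 27
N = 165 + 29 = 194
log2(27) ≈ 4.7549
V = 194 * 4.7549 = 922.45

922.45


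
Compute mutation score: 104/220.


Mutation score = killed / total * 100
Mutation score = 104 / 220 * 100
Mutation score = 47.27%

47.27%


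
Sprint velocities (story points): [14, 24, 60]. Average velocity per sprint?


Formula: Avg velocity = Total points / Number of sprints
Points: [14, 24, 60]
Sum = 14 + 24 + 60 = 98
Avg velocity = 98 / 3 = 32.67 points/sprint

32.67 points/sprint


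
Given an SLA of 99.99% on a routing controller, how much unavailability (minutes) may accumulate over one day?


Formula: allowed downtime = period * (100 - SLA) / 100
Period (day) = 1440 minutes
Unavailability fraction = (100 - 99.99) / 100
Allowed downtime = 1440 * (100 - 99.99) / 100
Allowed downtime = 0.144 minutes

0.144 minutes


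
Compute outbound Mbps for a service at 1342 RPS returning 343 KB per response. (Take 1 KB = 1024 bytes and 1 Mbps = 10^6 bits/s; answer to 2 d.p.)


Formula: Mbps = payload_bytes * RPS * 8 / 1e6
Payload per request = 343 KB = 343 * 1024 = 351232 bytes
Total bytes/sec = 351232 * 1342 = 471353344
Total bits/sec = 471353344 * 8 = 3770826752
Mbps = 3770826752 / 1e6 = 3770.83

3770.83 Mbps


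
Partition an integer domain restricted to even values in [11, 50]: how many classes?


Constraint: even integers in [11, 50]
Class 1: x < 11 — out-of-range invalid
Class 2: x in [11,50] but odd — wrong type invalid
Class 3: x in [11,50] and even — valid
Class 4: x > 50 — out-of-range invalid
Total equivalence classes: 4

4 equivalence classes


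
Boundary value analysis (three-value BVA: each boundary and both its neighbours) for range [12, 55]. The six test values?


Range: [12, 55]
Boundaries: just below min, min, min+1, max-1, max, just above max
Values: [11, 12, 13, 54, 55, 56]

[11, 12, 13, 54, 55, 56]


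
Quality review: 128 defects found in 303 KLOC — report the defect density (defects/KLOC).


Defect density = defects / KLOC
Defect density = 128 / 303
Defect density = 0.422 defects/KLOC

0.422 defects/KLOC


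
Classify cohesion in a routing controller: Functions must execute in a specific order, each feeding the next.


Reasoning: Output of one is input to next
Type: Sequential cohesion

Sequential cohesion


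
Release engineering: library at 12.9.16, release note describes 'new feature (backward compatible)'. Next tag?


Current: 12.9.16
Change category: 'new feature (backward compatible)' → minor bump
SemVer rule: minor bump → increment MINOR, reset PATCH to 0 (MAJOR unchanged)
New: 12.10.0

12.10.0


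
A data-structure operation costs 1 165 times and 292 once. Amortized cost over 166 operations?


Formula: Amortized cost = Total cost / Operations
Total cost = (165 * 1) + (1 * 292)
Total cost = 165 + 292 = 457
Amortized = 457 / 166 = 2.753

2.753


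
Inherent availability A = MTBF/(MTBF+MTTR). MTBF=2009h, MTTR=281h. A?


Availability = MTBF / (MTBF + MTTR)
Availability = 2009 / (2009 + 281)
Availability = 2009 / 2290
Availability = 87.7293%

87.7293%


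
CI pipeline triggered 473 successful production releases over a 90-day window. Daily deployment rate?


Formula: deployments per day = releases / days
= 473 / 90
= 5.256 deploys/day
(equivalently, 36.79 deploys/week)

5.256 deploys/day


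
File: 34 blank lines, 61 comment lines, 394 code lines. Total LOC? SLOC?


Total LOC = blank + comment + code
Total LOC = 34 + 61 + 394 = 489
SLOC (source only) = code = 394

Total LOC: 489, SLOC: 394


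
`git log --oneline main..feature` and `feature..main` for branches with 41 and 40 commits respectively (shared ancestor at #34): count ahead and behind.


Common ancestor: commit #34
feature commits after divergence: 41 - 34 = 7
main commits after divergence: 40 - 34 = 6
feature is 7 commits ahead of main
main is 6 commits ahead of feature

feature ahead: 7, main ahead: 6


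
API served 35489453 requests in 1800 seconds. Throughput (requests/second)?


Formula: throughput = requests / seconds
throughput = 35489453 / 1800
throughput = 19716.36 requests/second

19716.36 requests/second


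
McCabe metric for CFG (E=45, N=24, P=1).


Formula: V(G) = E - N + 2P
V(G) = 45 - 24 + 2*1
V(G) = 21 + 2
V(G) = 23

23


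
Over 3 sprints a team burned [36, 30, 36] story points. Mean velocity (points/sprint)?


Formula: Avg velocity = Total points / Number of sprints
Points: [36, 30, 36]
Sum = 36 + 30 + 36 = 102
Avg velocity = 102 / 3 = 34.0 points/sprint

34.0 points/sprint


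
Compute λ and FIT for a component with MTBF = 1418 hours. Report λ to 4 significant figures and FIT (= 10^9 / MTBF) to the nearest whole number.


Formula: λ = 1 / MTBF; FIT = λ × 1e9 = 1e9 / MTBF
λ = 1 / 1418 ≈ 7.052e-04 failures/hour
FIT = 1e9 / 1418 ≈ 705219 failures per 1e9 hours (nearest whole number)

λ = 7.052e-04 /h, FIT = 705219


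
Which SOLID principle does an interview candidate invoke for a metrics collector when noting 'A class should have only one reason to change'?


This describes the Single Responsibility Principle (SRP)

Single Responsibility Principle (SRP)


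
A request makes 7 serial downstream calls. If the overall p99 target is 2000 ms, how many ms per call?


Formula: per_stage = total_budget / stages
per_stage = 2000 / 7
per_stage = 285.71 ms

285.71 ms


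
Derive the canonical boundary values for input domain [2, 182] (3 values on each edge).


Range: [2, 182]
Boundaries: just below min, min, min+1, max-1, max, just above max
Values: [1, 2, 3, 181, 182, 183]

[1, 2, 3, 181, 182, 183]


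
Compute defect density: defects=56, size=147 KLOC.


Defect density = defects / KLOC
Defect density = 56 / 147
Defect density = 0.381 defects/KLOC

0.381 defects/KLOC


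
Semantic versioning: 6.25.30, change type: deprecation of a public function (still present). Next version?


Current: 6.25.30
Change category: 'deprecation of a public function (still present)' → minor bump
SemVer rule: minor bump → increment MINOR, reset PATCH to 0 (MAJOR unchanged)
New: 6.26.0

6.26.0


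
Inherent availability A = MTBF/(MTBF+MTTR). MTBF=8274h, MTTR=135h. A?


Availability = MTBF / (MTBF + MTTR)
Availability = 8274 / (8274 + 135)
Availability = 8274 / 8409
Availability = 98.3946%

98.3946%


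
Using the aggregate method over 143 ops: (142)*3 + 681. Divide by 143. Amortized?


Formula: Amortized cost = Total cost / Operations
Total cost = (142 * 3) + (1 * 681)
Total cost = 426 + 681 = 1107
Amortized = 1107 / 143 = 7.7413

7.7413


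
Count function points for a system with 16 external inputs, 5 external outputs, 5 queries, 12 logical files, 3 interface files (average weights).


UFP = EI*4 + EO*5 + EQ*4 + ILF*10 + EIF*7
UFP = 16*4 + 5*5 + 5*4 + 12*10 + 3*7
UFP = 64 + 25 + 20 + 120 + 21
UFP = 250

250


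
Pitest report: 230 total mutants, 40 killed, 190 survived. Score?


Mutation score = killed / total * 100
Mutation score = 40 / 230 * 100
Mutation score = 17.39%

17.39%


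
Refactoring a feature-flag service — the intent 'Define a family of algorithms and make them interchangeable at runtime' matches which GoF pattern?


This matches the Strategy pattern

Strategy


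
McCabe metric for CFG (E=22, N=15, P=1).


Formula: V(G) = E - N + 2P
V(G) = 22 - 15 + 2*1
V(G) = 7 + 2
V(G) = 9

9


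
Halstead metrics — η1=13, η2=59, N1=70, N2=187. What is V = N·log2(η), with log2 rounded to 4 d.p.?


Formula: V = N * log2(η), where N = N1 + N2 and η = η1 + η2
η = 13 + 59 = 72
N = 70 + 187 = 257
log2(72) ≈ 6.1699
V = 257 * 6.1699 = 1585.66

1585.66


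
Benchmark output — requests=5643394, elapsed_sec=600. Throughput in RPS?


Formula: throughput = requests / seconds
throughput = 5643394 / 600
throughput = 9405.66 requests/second

9405.66 requests/second


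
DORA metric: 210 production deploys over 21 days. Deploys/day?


Formula: deployments per day = releases / days
= 210 / 21
= 10.0 deploys/day
(equivalently, 70.0 deploys/week)

10.0 deploys/day


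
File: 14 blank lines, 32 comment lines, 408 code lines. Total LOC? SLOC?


Total LOC = blank + comment + code
Total LOC = 14 + 32 + 408 = 454
SLOC (source only) = code = 408

Total LOC: 454, SLOC: 408


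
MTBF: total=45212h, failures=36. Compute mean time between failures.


Formula: MTBF = Total operating time / Number of failures
MTBF = 45212 / 36
MTBF = 1255.89 hours

1255.89 hours


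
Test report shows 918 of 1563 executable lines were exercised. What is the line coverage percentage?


Coverage = covered / total * 100
Coverage = 918 / 1563 * 100
Coverage = 58.73%

58.73%


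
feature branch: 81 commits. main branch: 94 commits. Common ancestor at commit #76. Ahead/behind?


Common ancestor: commit #76
feature commits after divergence: 81 - 76 = 5
main commits after divergence: 94 - 76 = 18
feature is 5 commits ahead of main
main is 18 commits ahead of feature

feature ahead: 5, main ahead: 18


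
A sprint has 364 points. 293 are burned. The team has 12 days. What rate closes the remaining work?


Formula: Required rate = Remaining points / Days left
Remaining = 364 - 293 = 71 points
Required rate = 71 / 12 = 5.92 points/day

5.92 points/day


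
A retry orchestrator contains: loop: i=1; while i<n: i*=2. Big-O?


Reasoning: i doubles each step so iterations are log2(n)
Complexity: O(log n)

O(log n)


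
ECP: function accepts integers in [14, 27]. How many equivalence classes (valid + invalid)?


Valid range: [14, 27]
Class 1: x < 14 — invalid
Class 2: 14 ≤ x ≤ 27 — valid
Class 3: x > 27 — invalid
Total equivalence classes: 3

3 equivalence classes


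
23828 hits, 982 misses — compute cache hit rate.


Formula: hit rate = hits / (hits + misses) * 100
hit rate = 23828 / (23828 + 982) * 100
hit rate = 23828 / 24810 * 100
hit rate = 96.04%

96.04%


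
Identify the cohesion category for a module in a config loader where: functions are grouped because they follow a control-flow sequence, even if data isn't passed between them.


Reasoning: Grouped by order of execution within a routine, not by data flow
Type: Procedural cohesion

Procedural cohesion


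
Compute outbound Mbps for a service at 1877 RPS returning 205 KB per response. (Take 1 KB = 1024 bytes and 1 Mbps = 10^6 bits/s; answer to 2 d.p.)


Formula: Mbps = payload_bytes * RPS * 8 / 1e6
Payload per request = 205 KB = 205 * 1024 = 209920 bytes
Total bytes/sec = 209920 * 1877 = 394019840
Total bits/sec = 394019840 * 8 = 3152158720
Mbps = 3152158720 / 1e6 = 3152.16

3152.16 Mbps


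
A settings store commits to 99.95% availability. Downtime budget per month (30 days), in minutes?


Formula: allowed downtime = period * (100 - SLA) / 100
Period (month (30 days)) = 43200 minutes
Unavailability fraction = (100 - 99.95) / 100
Allowed downtime = 43200 * (100 - 99.95) / 100
Allowed downtime = 21.6 minutes

21.6 minutes


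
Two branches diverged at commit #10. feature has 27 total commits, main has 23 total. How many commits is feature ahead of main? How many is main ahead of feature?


Common ancestor: commit #10
feature commits after divergence: 27 - 10 = 17
main commits after divergence: 23 - 10 = 13
feature is 17 commits ahead of main
main is 13 commits ahead of feature

feature ahead: 17, main ahead: 13


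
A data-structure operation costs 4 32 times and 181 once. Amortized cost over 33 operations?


Formula: Amortized cost = Total cost / Operations
Total cost = (32 * 4) + (1 * 181)
Total cost = 128 + 181 = 309
Amortized = 309 / 33 = 9.3636

9.3636


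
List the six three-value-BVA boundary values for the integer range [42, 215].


Range: [42, 215]
Boundaries: just below min, min, min+1, max-1, max, just above max
Values: [41, 42, 43, 214, 215, 216]

[41, 42, 43, 214, 215, 216]


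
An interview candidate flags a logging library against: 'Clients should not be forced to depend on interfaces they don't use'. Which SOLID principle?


This describes the Interface Segregation Principle (ISP)

Interface Segregation Principle (ISP)


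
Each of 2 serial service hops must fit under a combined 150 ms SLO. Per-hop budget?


Formula: per_stage = total_budget / stages
per_stage = 150 / 2
per_stage = 75.0 ms

75.0 ms


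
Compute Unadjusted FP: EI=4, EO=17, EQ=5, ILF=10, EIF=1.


UFP = EI*4 + EO*5 + EQ*4 + ILF*10 + EIF*7
UFP = 4*4 + 17*5 + 5*4 + 10*10 + 1*7
UFP = 16 + 85 + 20 + 100 + 7
UFP = 228

228


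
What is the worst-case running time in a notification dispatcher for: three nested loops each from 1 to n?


Reasoning: three levels of nesting over n
Complexity: O(n^3)

O(n^3)


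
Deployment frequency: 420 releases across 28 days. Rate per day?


Formula: deployments per day = releases / days
= 420 / 28
= 15.0 deploys/day
(equivalently, 105.0 deploys/week)

15.0 deploys/day


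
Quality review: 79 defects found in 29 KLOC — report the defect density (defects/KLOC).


Defect density = defects / KLOC
Defect density = 79 / 29
Defect density = 2.724 defects/KLOC

2.724 defects/KLOC


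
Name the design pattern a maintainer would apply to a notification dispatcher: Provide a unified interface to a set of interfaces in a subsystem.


This matches the Facade pattern

Facade


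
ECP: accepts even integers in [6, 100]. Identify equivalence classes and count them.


Constraint: even integers in [6, 100]
Class 1: x < 6 — out-of-range invalid
Class 2: x in [6,100] but odd — wrong type invalid
Class 3: x in [6,100] and even — valid
Class 4: x > 100 — out-of-range invalid
Total equivalence classes: 4

4 equivalence classes


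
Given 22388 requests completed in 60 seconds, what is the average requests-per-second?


Formula: throughput = requests / seconds
throughput = 22388 / 60
throughput = 373.13 requests/second

373.13 requests/second


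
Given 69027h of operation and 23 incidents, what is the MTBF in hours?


Formula: MTBF = Total operating time / Number of failures
MTBF = 69027 / 23
MTBF = 3001.17 hours

3001.17 hours


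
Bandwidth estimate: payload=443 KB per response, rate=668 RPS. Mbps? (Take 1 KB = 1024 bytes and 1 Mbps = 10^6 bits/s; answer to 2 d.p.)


Formula: Mbps = payload_bytes * RPS * 8 / 1e6
Payload per request = 443 KB = 443 * 1024 = 453632 bytes
Total bytes/sec = 453632 * 668 = 303026176
Total bits/sec = 303026176 * 8 = 2424209408
Mbps = 2424209408 / 1e6 = 2424.21

2424.21 Mbps


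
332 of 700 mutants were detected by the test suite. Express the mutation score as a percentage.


Mutation score = killed / total * 100
Mutation score = 332 / 700 * 100
Mutation score = 47.43%

47.43%


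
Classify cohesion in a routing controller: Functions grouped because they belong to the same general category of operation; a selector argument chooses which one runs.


Reasoning: Grouped by category of activity, not by data or sequence
Type: Logical cohesion

Logical cohesion


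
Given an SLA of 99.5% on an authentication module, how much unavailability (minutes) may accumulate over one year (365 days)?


Formula: allowed downtime = period * (100 - SLA) / 100
Period (year (365 days)) = 525600 minutes
Unavailability fraction = (100 - 99.5) / 100
Allowed downtime = 525600 * (100 - 99.5) / 100
Allowed downtime = 2628.0 minutes

2628.0 minutes


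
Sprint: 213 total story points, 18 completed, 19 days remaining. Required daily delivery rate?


Formula: Required rate = Remaining points / Days left
Remaining = 213 - 18 = 195 points
Required rate = 195 / 19 = 10.26 points/day

10.26 points/day


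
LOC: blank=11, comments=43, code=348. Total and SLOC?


Total LOC = blank + comment + code
Total LOC = 11 + 43 + 348 = 402
SLOC (source only) = code = 348

Total LOC: 402, SLOC: 348


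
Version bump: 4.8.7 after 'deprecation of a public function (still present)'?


Current: 4.8.7
Change category: 'deprecation of a public function (still present)' → minor bump
SemVer rule: minor bump → increment MINOR, reset PATCH to 0 (MAJOR unchanged)
New: 4.9.0

4.9.0


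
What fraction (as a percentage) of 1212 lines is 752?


Coverage = covered / total * 100
Coverage = 752 / 1212 * 100
Coverage = 62.05%

62.05%


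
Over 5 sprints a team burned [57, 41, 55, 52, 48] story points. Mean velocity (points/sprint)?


Formula: Avg velocity = Total points / Number of sprints
Points: [57, 41, 55, 52, 48]
Sum = 57 + 41 + 55 + 52 + 48 = 253
Avg velocity = 253 / 5 = 50.6 points/sprint

50.6 points/sprint


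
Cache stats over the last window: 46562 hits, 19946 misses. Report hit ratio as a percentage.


Formula: hit rate = hits / (hits + misses) * 100
hit rate = 46562 / (46562 + 19946) * 100
hit rate = 46562 / 66508 * 100
hit rate = 70.01%

70.01%


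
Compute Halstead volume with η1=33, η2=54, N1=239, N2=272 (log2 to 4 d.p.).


Formula: V = N * log2(η), where N = N1 + N2 and η = η1 + η2
η = 33 + 54 = 87
N = 239 + 272 = 511
log2(87) ≈ 6.4429
V = 511 * 6.4429 = 3292.32

3292.32


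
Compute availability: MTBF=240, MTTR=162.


Availability = MTBF / (MTBF + MTTR)
Availability = 240 / (240 + 162)
Availability = 240 / 402
Availability = 59.7015%

59.7015%


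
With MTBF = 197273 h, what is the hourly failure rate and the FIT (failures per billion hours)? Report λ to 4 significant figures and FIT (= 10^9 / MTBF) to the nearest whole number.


Formula: λ = 1 / MTBF; FIT = λ × 1e9 = 1e9 / MTBF
λ = 1 / 197273 ≈ 5.069e-06 failures/hour
FIT = 1e9 / 197273 ≈ 5069 failures per 1e9 hours (nearest whole number)

λ = 5.069e-06 /h, FIT = 5069


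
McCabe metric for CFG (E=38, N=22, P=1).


Formula: V(G) = E - N + 2P
V(G) = 38 - 22 + 2*1
V(G) = 16 + 2
V(G) = 18

18


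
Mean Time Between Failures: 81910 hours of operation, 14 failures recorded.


Formula: MTBF = Total operating time / Number of failures
MTBF = 81910 / 14
MTBF = 5850.71 hours

5850.71 hours


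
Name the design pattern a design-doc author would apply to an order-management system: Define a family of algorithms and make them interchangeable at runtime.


This matches the Strategy pattern

Strategy


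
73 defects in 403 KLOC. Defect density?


Defect density = defects / KLOC
Defect density = 73 / 403
Defect density = 0.181 defects/KLOC

0.181 defects/KLOC


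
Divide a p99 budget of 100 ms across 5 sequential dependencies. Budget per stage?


Formula: per_stage = total_budget / stages
per_stage = 100 / 5
per_stage = 20.0 ms

20.0 ms


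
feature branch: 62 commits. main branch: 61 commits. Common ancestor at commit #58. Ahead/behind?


Common ancestor: commit #58
feature commits after divergence: 62 - 58 = 4
main commits after divergence: 61 - 58 = 3
feature is 4 commits ahead of main
main is 3 commits ahead of feature

feature ahead: 4, main ahead: 3


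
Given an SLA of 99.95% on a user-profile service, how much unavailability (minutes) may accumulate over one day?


Formula: allowed downtime = period * (100 - SLA) / 100
Period (day) = 1440 minutes
Unavailability fraction = (100 - 99.95) / 100
Allowed downtime = 1440 * (100 - 99.95) / 100
Allowed downtime = 0.72 minutes

0.72 minutes


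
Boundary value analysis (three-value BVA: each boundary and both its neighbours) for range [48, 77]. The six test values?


Range: [48, 77]
Boundaries: just below min, min, min+1, max-1, max, just above max
Values: [47, 48, 49, 76, 77, 78]

[47, 48, 49, 76, 77, 78]


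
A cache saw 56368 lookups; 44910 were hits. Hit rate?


Formula: hit rate = hits / (hits + misses) * 100
hit rate = 44910 / (44910 + 11458) * 100
hit rate = 44910 / 56368 * 100
hit rate = 79.67%

79.67%


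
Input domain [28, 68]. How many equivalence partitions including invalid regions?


Valid range: [28, 68]
Class 1: x < 28 — invalid
Class 2: 28 ≤ x ≤ 68 — valid
Class 3: x > 68 — invalid
Total equivalence classes: 3

3 equivalence classes


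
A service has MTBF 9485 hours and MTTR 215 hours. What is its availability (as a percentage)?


Availability = MTBF / (MTBF + MTTR)
Availability = 9485 / (9485 + 215)
Availability = 9485 / 9700
Availability = 97.7835%

97.7835%


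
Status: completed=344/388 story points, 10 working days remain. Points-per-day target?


Formula: Required rate = Remaining points / Days left
Remaining = 388 - 344 = 44 points
Required rate = 44 / 10 = 4.4 points/day

4.4 points/day


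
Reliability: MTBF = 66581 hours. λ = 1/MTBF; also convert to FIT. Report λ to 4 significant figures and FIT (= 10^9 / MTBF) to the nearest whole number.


Formula: λ = 1 / MTBF; FIT = λ × 1e9 = 1e9 / MTBF
λ = 1 / 66581 ≈ 1.502e-05 failures/hour
FIT = 1e9 / 66581 ≈ 15019 failures per 1e9 hours (nearest whole number)

λ = 1.502e-05 /h, FIT = 15019


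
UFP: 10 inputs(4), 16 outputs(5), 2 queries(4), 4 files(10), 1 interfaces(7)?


UFP = EI*4 + EO*5 + EQ*4 + ILF*10 + EIF*7
UFP = 10*4 + 16*5 + 2*4 + 4*10 + 1*7
UFP = 40 + 80 + 8 + 40 + 7
UFP = 175

175


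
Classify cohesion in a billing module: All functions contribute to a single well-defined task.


Reasoning: Best: single purpose
Type: Functional cohesion

Functional cohesion


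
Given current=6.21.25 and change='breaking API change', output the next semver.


Current: 6.21.25
Change category: 'breaking API change' → major bump
SemVer rule: major bump → increment MAJOR, reset MINOR and PATCH to 0
New: 7.0.0

7.0.0


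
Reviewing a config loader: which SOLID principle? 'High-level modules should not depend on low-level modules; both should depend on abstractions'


This describes the Dependency Inversion Principle (DIP)

Dependency Inversion Principle (DIP)


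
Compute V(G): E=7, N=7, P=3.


Formula: V(G) = E - N + 2P
V(G) = 7 - 7 + 2*3
V(G) = 0 + 6
V(G) = 6

6


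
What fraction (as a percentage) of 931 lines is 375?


Coverage = covered / total * 100
Coverage = 375 / 931 * 100
Coverage = 40.28%

40.28%


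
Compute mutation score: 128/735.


Mutation score = killed / total * 100
Mutation score = 128 / 735 * 100
Mutation score = 17.41%

17.41%


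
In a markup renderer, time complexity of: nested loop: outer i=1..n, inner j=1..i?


Reasoning: triangle: n(n+1)/2 ~ n^2/2
Complexity: O(n^2)

O(n^2)


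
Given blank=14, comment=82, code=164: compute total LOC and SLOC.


Total LOC = blank + comment + code
Total LOC = 14 + 82 + 164 = 260
SLOC (source only) = code = 164

Total LOC: 260, SLOC: 164


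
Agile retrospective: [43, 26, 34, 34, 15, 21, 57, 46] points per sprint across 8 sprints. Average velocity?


Formula: Avg velocity = Total points / Number of sprints
Points: [43, 26, 34, 34, 15, 21, 57, 46]
Sum = 43 + 26 + 34 + 34 + 15 + 21 + 57 + 46 = 276
Avg velocity = 276 / 8 = 34.5 points/sprint

34.5 points/sprint


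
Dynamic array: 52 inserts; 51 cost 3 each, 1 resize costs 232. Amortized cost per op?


Formula: Amortized cost = Total cost / Operations
Total cost = (51 * 3) + (1 * 232)
Total cost = 153 + 232 = 385
Amortized = 385 / 52 = 7.4038

7.4038
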